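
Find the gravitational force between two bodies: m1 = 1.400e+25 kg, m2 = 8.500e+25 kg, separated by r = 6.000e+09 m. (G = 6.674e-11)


F = G*m1*m2/r^2 = 6.674e-11 * 1.400e+25 * 8.500e+25 / (6.000e+09)^2 = 6.674e-11 * 1.190e+51 / 3.600e+19 = 2.206e+21

2.206e+21 N


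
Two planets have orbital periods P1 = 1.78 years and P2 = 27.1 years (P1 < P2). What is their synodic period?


1/P_syn = |1/P1 - 1/P2| = |1/1.78 - 1/27.1| => P_syn = 1.9051

1.9051 years


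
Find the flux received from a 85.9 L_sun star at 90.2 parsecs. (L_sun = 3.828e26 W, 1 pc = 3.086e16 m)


F = L / (4*pi*d^2) = 3.288e+28 / (4*pi*(2.784e+18)^2) = 3.377e-10

3.377e-10 W/m^2


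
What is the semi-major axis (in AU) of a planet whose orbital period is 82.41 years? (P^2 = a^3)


a = P^(2/3) = 82.41^(2/3) = 18.9374

18.9374 AU


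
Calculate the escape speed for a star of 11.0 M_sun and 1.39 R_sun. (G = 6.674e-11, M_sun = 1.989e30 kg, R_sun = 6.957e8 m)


M = 11.0 * 1.989e30 kg = 2.1879e+31 kg; R = 1.39 * 6.957e8 m = 9.67023e+08 m. v_esc = sqrt(2GM/R) = sqrt(2 * 6.674e-11 * 2.1879e+31 / 9.67023e+08) = 1.738e+06

1.738e+06 m/s


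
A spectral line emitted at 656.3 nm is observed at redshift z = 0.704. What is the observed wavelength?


lam_obs = lam_emit * (1 + z) = 656.3 * (1 + 0.704) = 1118.3352

1118.3352 nm


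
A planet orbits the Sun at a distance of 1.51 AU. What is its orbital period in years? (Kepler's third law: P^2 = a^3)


P = a^(3/2) = 1.51^1.5 = 1.8555

1.8555 years


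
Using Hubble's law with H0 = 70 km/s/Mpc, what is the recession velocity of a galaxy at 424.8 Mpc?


v = H0 * d = 70 * 424.8 = 29736.0

29736.0 km/s


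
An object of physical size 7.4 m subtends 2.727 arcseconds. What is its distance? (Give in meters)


D = size / theta_rad, theta_rad = 2.727 * pi/(180*3600) = 1.322e-05, D = 559721.1464

559721.1464 m


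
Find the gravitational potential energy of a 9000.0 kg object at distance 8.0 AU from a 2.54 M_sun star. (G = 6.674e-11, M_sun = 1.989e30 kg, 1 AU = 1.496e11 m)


M = 2.54 * 1.989e30 kg = 5.05206e+30 kg; r = 8.0 AU * 1.496e11 m/AU = 1.1968e+12 m. U = -GM*m/r = -(6.674e-11 * 5.05206e+30 * 9000.0) / 1.1968e+12 = -2.536e+12

-2.536e+12 J


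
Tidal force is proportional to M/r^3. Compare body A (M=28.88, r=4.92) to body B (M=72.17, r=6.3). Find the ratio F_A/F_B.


Ratio = (M1/r1^3) / (M2/r2^3) = (28.88/4.92^3) / (72.17/6.3^3) = 0.8402

0.8402


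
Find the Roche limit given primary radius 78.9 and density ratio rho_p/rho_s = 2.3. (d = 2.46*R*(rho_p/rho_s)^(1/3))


d_Roche = 2.46 * 78.9 * 2.3^(1/3) = 256.2053

256.2053


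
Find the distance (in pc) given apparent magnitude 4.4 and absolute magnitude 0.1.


d = 10^((m - M + 5)/5) = 10^((4.4 - 0.1 + 5)/5) = 72.4436

72.4436 pc


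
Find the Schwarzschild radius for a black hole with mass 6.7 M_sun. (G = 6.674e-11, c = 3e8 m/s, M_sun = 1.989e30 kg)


M = 6.7 * 1.989e30 kg = 1.33263e+31 kg. rs = 2GM/c^2 = 2 * 6.674e-11 * 1.33263e+31 / (3e8)^2 = 19764.3836

19764.3836 m


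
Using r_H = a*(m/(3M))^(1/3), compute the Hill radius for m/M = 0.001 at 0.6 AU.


r_H = a * (m/3M)^(1/3) = 0.6 * (0.001/3)^(1/3) = 0.0416

0.0416 AU


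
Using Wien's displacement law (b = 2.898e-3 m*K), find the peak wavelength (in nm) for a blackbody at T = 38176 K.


lam_max = b / T = 2.898e-3 / 38176 = 7.591e-08 m = 75.9116 nm

75.9116 nm


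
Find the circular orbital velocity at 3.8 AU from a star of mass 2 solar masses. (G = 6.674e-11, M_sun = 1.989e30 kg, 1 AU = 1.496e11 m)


v = sqrt(GM/r) = sqrt(6.674e-11 * 3.978e+30 / 5.685e+11) = 21610.6533

21610.6533 m/s


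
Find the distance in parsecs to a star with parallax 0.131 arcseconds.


d = 1/p = 1/0.131 = 7.6336

7.6336 pc


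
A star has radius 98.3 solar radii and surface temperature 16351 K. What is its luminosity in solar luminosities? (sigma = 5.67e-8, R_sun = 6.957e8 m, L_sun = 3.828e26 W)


R = 98.3 * 6.957e8 m = 6.838731e+10 m. L = 4*pi*R^2*sigma*T^4 = 4*pi*(6.838731e+10)^2 * 5.67e-8 * 16351^4 = 2.381887468e+32 W. L/L_sun = 2.381887468e+32 / 3.828e26 = 622227.6562

622227.6562 L_sun


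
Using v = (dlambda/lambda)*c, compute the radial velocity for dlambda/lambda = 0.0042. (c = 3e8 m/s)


v = (dlambda/lambda) * c = 0.0042 * 3e8 = 1.260e+06

1.260e+06 m/s


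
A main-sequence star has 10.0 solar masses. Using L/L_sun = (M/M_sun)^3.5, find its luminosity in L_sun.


L/L_sun = (M/M_sun)^3.5 = 10.0^3.5 = 3162.2777

3162.2777 L_sun


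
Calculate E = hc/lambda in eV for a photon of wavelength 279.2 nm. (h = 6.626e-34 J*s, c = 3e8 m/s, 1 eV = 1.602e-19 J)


E = hc/lambda = 6.626e-34 * 3e8 / 2.792e-07 = 7.120e-19 J = 4.4442 eV

4.4442 eV


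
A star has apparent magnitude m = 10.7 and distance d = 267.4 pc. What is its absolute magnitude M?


M = m - 5*log10(d) + 5 = 10.7 - 5*log10(267.4) + 5 = 3.5642

3.5642


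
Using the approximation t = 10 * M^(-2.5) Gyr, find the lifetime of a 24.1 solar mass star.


t = 10 * M^(-2.5) = 10 * 24.1^(-2.5) = 0.0035

0.0035 Gyr


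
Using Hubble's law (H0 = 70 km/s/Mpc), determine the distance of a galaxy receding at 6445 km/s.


d = v / H0 = 6445 / 70 = 92.0714

92.0714 Mpc


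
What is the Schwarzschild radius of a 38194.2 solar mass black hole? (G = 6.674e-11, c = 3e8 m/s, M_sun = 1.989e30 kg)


M = 38194.2 * 1.989e30 kg = 7.59682638e+34 kg. rs = 2GM/c^2 = 2 * 6.674e-11 * 7.59682638e+34 / (3e8)^2 = 1.127e+08

1.127e+08 m


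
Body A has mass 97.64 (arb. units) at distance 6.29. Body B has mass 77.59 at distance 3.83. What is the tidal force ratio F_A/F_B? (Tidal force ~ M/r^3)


Ratio = (M1/r1^3) / (M2/r2^3) = (97.64/6.29^3) / (77.59/3.83^3) = 0.2841

0.2841


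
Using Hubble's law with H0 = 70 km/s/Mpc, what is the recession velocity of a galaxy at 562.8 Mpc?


v = H0 * d = 70 * 562.8 = 39396.0

39396.0 km/s


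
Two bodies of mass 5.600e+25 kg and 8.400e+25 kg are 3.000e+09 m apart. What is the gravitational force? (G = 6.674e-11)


F = G*m1*m2/r^2 = 6.674e-11 * 5.600e+25 * 8.400e+25 / (3.000e+09)^2 = 6.674e-11 * 4.704e+51 / 9.000e+18 = 3.488e+22

3.488e+22 N


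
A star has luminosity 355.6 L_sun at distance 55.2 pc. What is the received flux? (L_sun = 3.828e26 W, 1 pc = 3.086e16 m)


F = L / (4*pi*d^2) = 1.361e+29 / (4*pi*(1.703e+18)^2) = 3.733e-09

3.733e-09 W/m^2


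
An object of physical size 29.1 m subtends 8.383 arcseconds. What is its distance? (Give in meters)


D = size / theta_rad, theta_rad = 8.383 * pi/(180*3600) = 4.064e-05, D = 716009.2881

716009.2881 m


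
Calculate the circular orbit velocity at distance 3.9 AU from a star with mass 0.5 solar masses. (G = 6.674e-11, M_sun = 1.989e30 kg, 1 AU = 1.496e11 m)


v = sqrt(GM/r) = sqrt(6.674e-11 * 9.945e+29 / 5.834e+11) = 10665.8972

10665.8972 m/s


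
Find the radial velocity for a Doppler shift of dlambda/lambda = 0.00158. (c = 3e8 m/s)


v = (dlambda/lambda) * c = 0.00158 * 3e8 = 474000.0

474000.0 m/s


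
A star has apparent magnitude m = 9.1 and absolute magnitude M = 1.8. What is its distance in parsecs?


d = 10^((m - M + 5)/5) = 10^((9.1 - 1.8 + 5)/5) = 288.4032

288.4032 pc


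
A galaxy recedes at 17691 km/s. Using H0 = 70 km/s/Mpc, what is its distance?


d = v / H0 = 17691 / 70 = 252.7286

252.7286 Mpc


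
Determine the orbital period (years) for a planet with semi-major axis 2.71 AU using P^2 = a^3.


P = a^(3/2) = 2.71^1.5 = 4.4612

4.4612 years


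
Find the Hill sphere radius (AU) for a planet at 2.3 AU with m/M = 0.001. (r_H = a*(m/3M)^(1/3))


r_H = a * (m/3M)^(1/3) = 2.3 * (0.001/3)^(1/3) = 0.1595

0.1595 AU


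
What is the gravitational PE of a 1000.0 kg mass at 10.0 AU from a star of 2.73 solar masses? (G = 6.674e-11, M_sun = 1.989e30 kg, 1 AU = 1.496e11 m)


M = 2.73 * 1.989e30 kg = 5.42997e+30 kg; r = 10.0 AU * 1.496e11 m/AU = 1.496e+12 m. U = -GM*m/r = -(6.674e-11 * 5.42997e+30 * 1000.0) / 1.496e+12 = -2.422e+11

-2.422e+11 J


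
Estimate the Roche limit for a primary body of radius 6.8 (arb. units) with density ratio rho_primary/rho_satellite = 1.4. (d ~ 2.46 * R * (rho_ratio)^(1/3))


d_Roche = 2.46 * 6.8 * 1.4^(1/3) = 18.7134

18.7134


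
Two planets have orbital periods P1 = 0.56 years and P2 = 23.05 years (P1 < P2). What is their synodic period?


1/P_syn = |1/P1 - 1/P2| = |1/0.56 - 1/23.05| => P_syn = 0.5739

0.5739 years


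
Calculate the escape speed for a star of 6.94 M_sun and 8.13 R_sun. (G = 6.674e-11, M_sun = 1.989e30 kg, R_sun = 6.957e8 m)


M = 6.94 * 1.989e30 kg = 1.380366e+31 kg; R = 8.13 * 6.957e8 m = 5.656041e+09 m. v_esc = sqrt(2GM/R) = sqrt(2 * 6.674e-11 * 1.380366e+31 / 5.656041e+09) = 570753.9835

570753.9835 m/s


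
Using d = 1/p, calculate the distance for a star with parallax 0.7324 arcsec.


d = 1/p = 1/0.7324 = 1.3654

1.3654 pc


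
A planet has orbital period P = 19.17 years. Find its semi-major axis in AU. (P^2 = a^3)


a = P^(2/3) = 19.17^(2/3) = 7.1628

7.1628 AU


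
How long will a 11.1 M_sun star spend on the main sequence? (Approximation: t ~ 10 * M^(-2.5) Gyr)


t = 10 * M^(-2.5) = 10 * 11.1^(-2.5) = 0.0244

0.0244 Gyr


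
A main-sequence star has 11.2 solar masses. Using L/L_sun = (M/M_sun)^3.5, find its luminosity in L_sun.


L/L_sun = (M/M_sun)^3.5 = 11.2^3.5 = 4701.7884

4701.7884 L_sun


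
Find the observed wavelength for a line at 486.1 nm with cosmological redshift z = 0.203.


lam_obs = lam_emit * (1 + z) = 486.1 * (1 + 0.203) = 584.7783

584.7783 nm


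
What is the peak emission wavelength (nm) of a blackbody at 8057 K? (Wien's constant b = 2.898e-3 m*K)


lam_max = b / T = 2.898e-3 / 8057 = 3.597e-07 m = 359.6872 nm

359.6872 nm


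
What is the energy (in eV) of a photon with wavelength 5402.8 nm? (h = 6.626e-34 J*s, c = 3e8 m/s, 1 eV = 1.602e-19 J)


E = hc/lambda = 6.626e-34 * 3e8 / 5.403e-06 = 3.679e-20 J = 0.2297 eV

0.2297 eV


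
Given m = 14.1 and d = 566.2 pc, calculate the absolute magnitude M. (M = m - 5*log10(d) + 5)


M = m - 5*log10(d) + 5 = 14.1 - 5*log10(566.2) + 5 = 5.3352

5.3352


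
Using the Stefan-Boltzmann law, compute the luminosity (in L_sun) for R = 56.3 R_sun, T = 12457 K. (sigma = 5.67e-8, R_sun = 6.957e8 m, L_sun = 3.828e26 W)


R = 56.3 * 6.957e8 m = 3.916791e+10 m. L = 4*pi*R^2*sigma*T^4 = 4*pi*(3.916791e+10)^2 * 5.67e-8 * 12457^4 = 2.632131467e+31 W. L/L_sun = 2.632131467e+31 / 3.828e26 = 68759.9652

68759.9652 L_sun


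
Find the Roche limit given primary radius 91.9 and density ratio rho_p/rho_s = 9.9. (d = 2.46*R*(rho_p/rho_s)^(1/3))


d_Roche = 2.46 * 91.9 * 9.9^(1/3) = 485.4327

485.4327


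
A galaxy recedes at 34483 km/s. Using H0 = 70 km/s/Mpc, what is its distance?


d = v / H0 = 34483 / 70 = 492.6143

492.6143 Mpc


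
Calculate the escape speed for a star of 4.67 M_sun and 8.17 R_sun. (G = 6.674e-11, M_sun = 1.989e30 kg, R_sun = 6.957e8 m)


M = 4.67 * 1.989e30 kg = 9.28863e+30 kg; R = 8.17 * 6.957e8 m = 5.683869e+09 m. v_esc = sqrt(2GM/R) = sqrt(2 * 6.674e-11 * 9.28863e+30 / 5.683869e+09) = 467048.4132

467048.4132 m/s


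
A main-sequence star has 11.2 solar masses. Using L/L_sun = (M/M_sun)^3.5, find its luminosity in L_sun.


L/L_sun = (M/M_sun)^3.5 = 11.2^3.5 = 4701.7884

4701.7884 L_sun


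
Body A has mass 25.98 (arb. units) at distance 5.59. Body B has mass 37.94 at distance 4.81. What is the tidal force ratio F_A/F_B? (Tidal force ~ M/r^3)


Ratio = (M1/r1^3) / (M2/r2^3) = (25.98/5.59^3) / (37.94/4.81^3) = 0.4363

0.4363


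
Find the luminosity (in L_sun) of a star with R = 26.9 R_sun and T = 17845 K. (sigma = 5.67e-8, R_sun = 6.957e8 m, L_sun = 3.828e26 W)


R = 26.9 * 6.957e8 m = 1.871433e+10 m. L = 4*pi*R^2*sigma*T^4 = 4*pi*(1.871433e+10)^2 * 5.67e-8 * 17845^4 = 2.530507908e+31 W. L/L_sun = 2.530507908e+31 / 3.828e26 = 66105.2223

66105.2223 L_sun


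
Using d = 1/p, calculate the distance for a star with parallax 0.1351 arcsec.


d = 1/p = 1/0.1351 = 7.4019

7.4019 pc


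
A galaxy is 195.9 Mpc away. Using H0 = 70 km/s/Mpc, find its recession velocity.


v = H0 * d = 70 * 195.9 = 13713.0

13713.0 km/s


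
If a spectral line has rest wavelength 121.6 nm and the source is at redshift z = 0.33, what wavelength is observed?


lam_obs = lam_emit * (1 + z) = 121.6 * (1 + 0.33) = 161.728

161.728 nm


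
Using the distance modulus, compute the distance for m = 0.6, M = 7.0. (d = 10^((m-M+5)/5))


d = 10^((m - M + 5)/5) = 10^((0.6 - 7.0 + 5)/5) = 0.5248

0.5248 pc


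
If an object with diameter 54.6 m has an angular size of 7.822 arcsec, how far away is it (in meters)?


D = size / theta_rad, theta_rad = 7.822 * pi/(180*3600) = 3.792e-05, D = 1.440e+06

1.440e+06 m


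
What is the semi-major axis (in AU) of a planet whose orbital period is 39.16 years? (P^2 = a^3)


a = P^(2/3) = 39.16^(2/3) = 11.5317

11.5317 AU


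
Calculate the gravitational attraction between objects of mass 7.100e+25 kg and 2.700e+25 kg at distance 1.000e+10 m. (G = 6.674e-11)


F = G*m1*m2/r^2 = 6.674e-11 * 7.100e+25 * 2.700e+25 / (1.000e+10)^2 = 6.674e-11 * 1.917e+51 / 1.000e+20 = 1.279e+21

1.279e+21 N


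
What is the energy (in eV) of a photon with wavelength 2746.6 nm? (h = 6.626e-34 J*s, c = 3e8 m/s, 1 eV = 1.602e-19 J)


E = hc/lambda = 6.626e-34 * 3e8 / 2.747e-06 = 7.237e-20 J = 0.4518 eV

0.4518 eV


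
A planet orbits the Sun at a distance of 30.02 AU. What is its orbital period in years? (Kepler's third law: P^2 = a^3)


P = a^(3/2) = 30.02^1.5 = 164.4811

164.4811 years


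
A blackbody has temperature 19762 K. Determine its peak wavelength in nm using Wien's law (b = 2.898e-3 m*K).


lam_max = b / T = 2.898e-3 / 19762 = 1.466e-07 m = 146.6451 nm

146.6451 nm


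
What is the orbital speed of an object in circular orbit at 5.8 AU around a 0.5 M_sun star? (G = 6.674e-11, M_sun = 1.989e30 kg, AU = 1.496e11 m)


v = sqrt(GM/r) = sqrt(6.674e-11 * 9.945e+29 / 8.677e+11) = 8746.1254

8746.1254 m/s


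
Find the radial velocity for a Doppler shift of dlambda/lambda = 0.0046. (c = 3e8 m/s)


v = (dlambda/lambda) * c = 0.0046 * 3e8 = 1.380e+06

1.380e+06 m/s


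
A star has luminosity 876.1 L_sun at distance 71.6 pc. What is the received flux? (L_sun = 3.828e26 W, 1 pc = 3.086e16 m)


F = L / (4*pi*d^2) = 3.354e+29 / (4*pi*(2.210e+18)^2) = 5.466e-09

5.466e-09 W/m^2


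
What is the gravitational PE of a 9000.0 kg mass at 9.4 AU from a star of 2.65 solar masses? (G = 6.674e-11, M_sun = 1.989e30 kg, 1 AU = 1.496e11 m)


M = 2.65 * 1.989e30 kg = 5.27085e+30 kg; r = 9.4 AU * 1.496e11 m/AU = 1.40624e+12 m. U = -GM*m/r = -(6.674e-11 * 5.27085e+30 * 9000.0) / 1.40624e+12 = -2.251e+12

-2.251e+12 J


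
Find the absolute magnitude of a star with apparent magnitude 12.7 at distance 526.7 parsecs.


M = m - 5*log10(d) + 5 = 12.7 - 5*log10(526.7) + 5 = 4.0922

4.0922


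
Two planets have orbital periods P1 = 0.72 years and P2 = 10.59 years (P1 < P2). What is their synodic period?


1/P_syn = |1/P1 - 1/P2| = |1/0.72 - 1/10.59| => P_syn = 0.7725

0.7725 years


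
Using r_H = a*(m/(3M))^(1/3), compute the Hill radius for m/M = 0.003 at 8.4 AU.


r_H = a * (m/3M)^(1/3) = 8.4 * (0.003/3)^(1/3) = 0.84

0.84 AU


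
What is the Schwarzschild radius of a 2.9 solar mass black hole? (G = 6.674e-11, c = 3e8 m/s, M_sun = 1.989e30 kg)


M = 2.9 * 1.989e30 kg = 5.7681e+30 kg. rs = 2GM/c^2 = 2 * 6.674e-11 * 5.7681e+30 / (3e8)^2 = 8554.7332

8554.7332 m


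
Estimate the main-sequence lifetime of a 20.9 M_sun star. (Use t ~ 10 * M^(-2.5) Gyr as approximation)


t = 10 * M^(-2.5) = 10 * 20.9^(-2.5) = 0.005

0.005 Gyr


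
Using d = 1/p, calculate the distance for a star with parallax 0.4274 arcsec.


d = 1/p = 1/0.4274 = 2.3397

2.3397 pc


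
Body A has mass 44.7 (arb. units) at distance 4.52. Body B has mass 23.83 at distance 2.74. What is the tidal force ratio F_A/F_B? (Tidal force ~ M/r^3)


Ratio = (M1/r1^3) / (M2/r2^3) = (44.7/4.52^3) / (23.83/2.74^3) = 0.4178

0.4178


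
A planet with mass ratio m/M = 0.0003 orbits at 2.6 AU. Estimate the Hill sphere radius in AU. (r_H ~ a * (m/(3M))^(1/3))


r_H = a * (m/3M)^(1/3) = 2.6 * (0.0003/3)^(1/3) = 0.1207

0.1207 AU


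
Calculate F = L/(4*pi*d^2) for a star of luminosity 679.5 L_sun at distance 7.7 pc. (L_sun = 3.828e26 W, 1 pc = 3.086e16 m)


F = L / (4*pi*d^2) = 2.601e+29 / (4*pi*(2.376e+17)^2) = 3.666e-07

3.666e-07 W/m^2


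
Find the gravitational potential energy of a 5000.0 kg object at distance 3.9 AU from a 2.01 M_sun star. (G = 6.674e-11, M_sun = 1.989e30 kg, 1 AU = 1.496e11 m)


M = 2.01 * 1.989e30 kg = 3.99789e+30 kg; r = 3.9 AU * 1.496e11 m/AU = 5.8344e+11 m. U = -GM*m/r = -(6.674e-11 * 3.99789e+30 * 5000.0) / 5.8344e+11 = -2.287e+12

-2.287e+12 J


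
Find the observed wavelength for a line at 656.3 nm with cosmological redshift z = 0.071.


lam_obs = lam_emit * (1 + z) = 656.3 * (1 + 0.071) = 702.8973

702.8973 nm


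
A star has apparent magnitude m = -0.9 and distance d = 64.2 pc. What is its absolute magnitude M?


M = m - 5*log10(d) + 5 = -0.9 - 5*log10(64.2) + 5 = -4.9377

-4.9377


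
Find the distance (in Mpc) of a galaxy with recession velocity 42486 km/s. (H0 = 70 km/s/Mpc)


d = v / H0 = 42486 / 70 = 606.9429

606.9429 Mpc


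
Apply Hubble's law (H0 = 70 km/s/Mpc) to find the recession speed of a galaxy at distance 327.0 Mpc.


v = H0 * d = 70 * 327.0 = 22890.0

22890.0 km/s


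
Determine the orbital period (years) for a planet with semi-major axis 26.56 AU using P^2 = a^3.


P = a^(3/2) = 26.56^1.5 = 136.8807

136.8807 years


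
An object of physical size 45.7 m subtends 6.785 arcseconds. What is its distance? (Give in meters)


D = size / theta_rad, theta_rad = 6.785 * pi/(180*3600) = 3.289e-05, D = 1.389e+06

1.389e+06 m


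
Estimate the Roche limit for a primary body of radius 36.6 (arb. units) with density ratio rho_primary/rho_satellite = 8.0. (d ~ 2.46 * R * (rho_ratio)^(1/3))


d_Roche = 2.46 * 36.6 * 8.0^(1/3) = 180.072

180.072


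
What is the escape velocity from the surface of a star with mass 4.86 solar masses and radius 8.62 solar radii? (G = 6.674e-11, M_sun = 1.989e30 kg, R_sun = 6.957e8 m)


M = 4.86 * 1.989e30 kg = 9.66654e+30 kg; R = 8.62 * 6.957e8 m = 5.996934e+09 m. v_esc = sqrt(2GM/R) = sqrt(2 * 6.674e-11 * 9.66654e+30 / 5.996934e+09) = 463851.527

463851.527 m/s


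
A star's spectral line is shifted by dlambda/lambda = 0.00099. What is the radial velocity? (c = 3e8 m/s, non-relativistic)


v = (dlambda/lambda) * c = 0.00099 * 3e8 = 297000.0

297000.0 m/s


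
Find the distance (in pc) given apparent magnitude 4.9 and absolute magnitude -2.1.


d = 10^((m - M + 5)/5) = 10^((4.9 - -2.1 + 5)/5) = 251.1886

251.1886 pc


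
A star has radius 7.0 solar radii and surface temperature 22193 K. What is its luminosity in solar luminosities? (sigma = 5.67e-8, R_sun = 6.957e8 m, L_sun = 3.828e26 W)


R = 7.0 * 6.957e8 m = 4.8699e+09 m. L = 4*pi*R^2*sigma*T^4 = 4*pi*(4.8699e+09)^2 * 5.67e-8 * 22193^4 = 4.09918069e+30 W. L/L_sun = 4.09918069e+30 / 3.828e26 = 10708.4135

10708.4135 L_sun


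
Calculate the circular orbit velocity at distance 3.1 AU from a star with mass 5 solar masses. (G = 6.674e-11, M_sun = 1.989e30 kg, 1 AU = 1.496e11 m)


v = sqrt(GM/r) = sqrt(6.674e-11 * 9.945e+30 / 4.638e+11) = 37831.0897

37831.0897 m/s


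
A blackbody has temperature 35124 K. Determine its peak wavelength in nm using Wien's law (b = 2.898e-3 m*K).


lam_max = b / T = 2.898e-3 / 35124 = 8.251e-08 m = 82.5077 nm

82.5077 nm


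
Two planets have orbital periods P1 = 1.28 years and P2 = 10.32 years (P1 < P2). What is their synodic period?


1/P_syn = |1/P1 - 1/P2| = |1/1.28 - 1/10.32| => P_syn = 1.4612

1.4612 years


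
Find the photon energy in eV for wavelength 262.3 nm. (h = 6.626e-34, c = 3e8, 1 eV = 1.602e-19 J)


E = hc/lambda = 6.626e-34 * 3e8 / 2.623e-07 = 7.578e-19 J = 4.7306 eV

4.7306 eV


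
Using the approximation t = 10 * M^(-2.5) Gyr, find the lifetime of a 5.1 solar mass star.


t = 10 * M^(-2.5) = 10 * 5.1^(-2.5) = 0.1702

0.1702 Gyr


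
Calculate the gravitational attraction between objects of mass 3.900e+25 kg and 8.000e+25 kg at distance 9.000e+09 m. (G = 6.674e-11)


F = G*m1*m2/r^2 = 6.674e-11 * 3.900e+25 * 8.000e+25 / (9.000e+09)^2 = 6.674e-11 * 3.120e+51 / 8.100e+19 = 2.571e+21

2.571e+21 N


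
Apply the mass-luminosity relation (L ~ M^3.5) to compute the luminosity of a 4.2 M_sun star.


L/L_sun = (M/M_sun)^3.5 = 4.2^3.5 = 151.8352

151.8352 L_sun


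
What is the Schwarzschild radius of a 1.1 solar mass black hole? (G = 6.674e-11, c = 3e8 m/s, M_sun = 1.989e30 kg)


M = 1.1 * 1.989e30 kg = 2.1879e+30 kg. rs = 2GM/c^2 = 2 * 6.674e-11 * 2.1879e+30 / (3e8)^2 = 3244.8988

3244.8988 m


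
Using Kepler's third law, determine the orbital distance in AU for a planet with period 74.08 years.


a = P^(2/3) = 74.08^(2/3) = 17.6387

17.6387 AU


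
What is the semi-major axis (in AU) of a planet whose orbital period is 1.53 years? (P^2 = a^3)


a = P^(2/3) = 1.53^(2/3) = 1.3278

1.3278 AU


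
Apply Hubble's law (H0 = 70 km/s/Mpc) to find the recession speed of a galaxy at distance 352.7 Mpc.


v = H0 * d = 70 * 352.7 = 24689.0

24689.0 km/s


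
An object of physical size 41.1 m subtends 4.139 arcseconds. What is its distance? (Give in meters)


D = size / theta_rad, theta_rad = 4.139 * pi/(180*3600) = 2.007e-05, D = 2.048e+06

2.048e+06 m


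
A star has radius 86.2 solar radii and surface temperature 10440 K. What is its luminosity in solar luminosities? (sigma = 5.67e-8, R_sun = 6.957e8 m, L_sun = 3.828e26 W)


R = 86.2 * 6.957e8 m = 5.996934e+10 m. L = 4*pi*R^2*sigma*T^4 = 4*pi*(5.996934e+10)^2 * 5.67e-8 * 10440^4 = 3.044061735e+31 W. L/L_sun = 3.044061735e+31 / 3.828e26 = 79520.944

79520.944 L_sun


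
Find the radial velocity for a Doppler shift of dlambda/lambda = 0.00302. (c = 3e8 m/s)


v = (dlambda/lambda) * c = 0.00302 * 3e8 = 906000.0

906000.0 m/s


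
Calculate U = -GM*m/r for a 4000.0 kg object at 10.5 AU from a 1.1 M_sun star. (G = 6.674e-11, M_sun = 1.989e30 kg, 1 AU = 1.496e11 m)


M = 1.1 * 1.989e30 kg = 2.1879e+30 kg; r = 10.5 AU * 1.496e11 m/AU = 1.5708e+12 m. U = -GM*m/r = -(6.674e-11 * 2.1879e+30 * 4000.0) / 1.5708e+12 = -3.718e+11

-3.718e+11 J


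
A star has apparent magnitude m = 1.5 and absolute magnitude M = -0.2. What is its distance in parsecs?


d = 10^((m - M + 5)/5) = 10^((1.5 - -0.2 + 5)/5) = 21.8776

21.8776 pc


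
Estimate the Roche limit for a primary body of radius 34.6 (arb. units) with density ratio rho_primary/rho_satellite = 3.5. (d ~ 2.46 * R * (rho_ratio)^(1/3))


d_Roche = 2.46 * 34.6 * 3.5^(1/3) = 129.2312

129.2312


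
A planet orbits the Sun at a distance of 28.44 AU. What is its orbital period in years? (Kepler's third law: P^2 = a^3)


P = a^(3/2) = 28.44^1.5 = 151.6681

151.6681 years


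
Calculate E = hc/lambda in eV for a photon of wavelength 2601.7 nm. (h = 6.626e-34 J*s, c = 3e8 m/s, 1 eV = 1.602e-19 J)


E = hc/lambda = 6.626e-34 * 3e8 / 2.602e-06 = 7.640e-20 J = 0.4769 eV

0.4769 eV


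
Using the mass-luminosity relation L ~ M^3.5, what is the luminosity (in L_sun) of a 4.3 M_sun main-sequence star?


L/L_sun = (M/M_sun)^3.5 = 4.3^3.5 = 164.8692

164.8692 L_sun


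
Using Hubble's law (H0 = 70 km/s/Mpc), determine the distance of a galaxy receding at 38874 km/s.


d = v / H0 = 38874 / 70 = 555.3429

555.3429 Mpc


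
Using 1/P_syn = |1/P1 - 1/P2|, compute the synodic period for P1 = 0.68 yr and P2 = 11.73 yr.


1/P_syn = |1/P1 - 1/P2| = |1/0.68 - 1/11.73| => P_syn = 0.7218

0.7218 years


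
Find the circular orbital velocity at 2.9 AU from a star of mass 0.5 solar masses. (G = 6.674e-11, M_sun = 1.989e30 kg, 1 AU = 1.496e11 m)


v = sqrt(GM/r) = sqrt(6.674e-11 * 9.945e+29 / 4.338e+11) = 12368.8892

12368.8892 m/s


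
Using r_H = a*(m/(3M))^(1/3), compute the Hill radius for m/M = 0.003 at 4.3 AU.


r_H = a * (m/3M)^(1/3) = 4.3 * (0.003/3)^(1/3) = 0.43

0.43 AU


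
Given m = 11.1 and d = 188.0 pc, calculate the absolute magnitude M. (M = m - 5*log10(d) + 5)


M = m - 5*log10(d) + 5 = 11.1 - 5*log10(188.0) + 5 = 4.7292

4.7292


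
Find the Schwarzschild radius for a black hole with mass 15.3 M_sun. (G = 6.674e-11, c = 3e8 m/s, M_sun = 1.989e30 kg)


M = 15.3 * 1.989e30 kg = 3.04317e+31 kg. rs = 2GM/c^2 = 2 * 6.674e-11 * 3.04317e+31 / (3e8)^2 = 45133.5924

45133.5924 m


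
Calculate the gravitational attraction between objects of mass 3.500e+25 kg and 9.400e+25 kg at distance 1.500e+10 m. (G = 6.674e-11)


F = G*m1*m2/r^2 = 6.674e-11 * 3.500e+25 * 9.400e+25 / (1.500e+10)^2 = 6.674e-11 * 3.290e+51 / 2.250e+20 = 9.759e+20

9.759e+20 N


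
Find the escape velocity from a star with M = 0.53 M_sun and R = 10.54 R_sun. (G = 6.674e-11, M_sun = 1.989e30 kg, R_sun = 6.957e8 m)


M = 0.53 * 1.989e30 kg = 1.05417e+30 kg; R = 10.54 * 6.957e8 m = 7.332678e+09 m. v_esc = sqrt(2GM/R) = sqrt(2 * 6.674e-11 * 1.05417e+30 / 7.332678e+09) = 138526.2629

138526.2629 m/s


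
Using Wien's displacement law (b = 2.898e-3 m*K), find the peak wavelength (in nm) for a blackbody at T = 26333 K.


lam_max = b / T = 2.898e-3 / 26333 = 1.101e-07 m = 110.052 nm

110.052 nm


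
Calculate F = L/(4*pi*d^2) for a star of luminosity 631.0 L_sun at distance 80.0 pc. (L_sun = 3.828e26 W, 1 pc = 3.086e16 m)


F = L / (4*pi*d^2) = 2.415e+29 / (4*pi*(2.469e+18)^2) = 3.154e-09

3.154e-09 W/m^2


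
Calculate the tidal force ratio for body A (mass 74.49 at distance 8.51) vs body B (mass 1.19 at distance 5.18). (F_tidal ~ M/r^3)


Ratio = (M1/r1^3) / (M2/r2^3) = (74.49/8.51^3) / (1.19/5.18^3) = 14.1173

14.1173


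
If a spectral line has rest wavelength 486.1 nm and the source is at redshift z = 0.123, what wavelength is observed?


lam_obs = lam_emit * (1 + z) = 486.1 * (1 + 0.123) = 545.8903

545.8903 nm


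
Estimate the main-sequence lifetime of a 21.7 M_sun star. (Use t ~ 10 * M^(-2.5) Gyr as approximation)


t = 10 * M^(-2.5) = 10 * 21.7^(-2.5) = 0.0046

0.0046 Gyr


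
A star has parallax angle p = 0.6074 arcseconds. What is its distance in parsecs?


d = 1/p = 1/0.6074 = 1.6464

1.6464 pc


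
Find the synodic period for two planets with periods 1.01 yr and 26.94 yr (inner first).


1/P_syn = |1/P1 - 1/P2| = |1/1.01 - 1/26.94| => P_syn = 1.0493

1.0493 years


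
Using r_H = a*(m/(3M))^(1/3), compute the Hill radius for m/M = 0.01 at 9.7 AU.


r_H = a * (m/3M)^(1/3) = 9.7 * (0.01/3)^(1/3) = 1.449

1.449 AU


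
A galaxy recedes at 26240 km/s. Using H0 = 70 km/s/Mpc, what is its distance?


d = v / H0 = 26240 / 70 = 374.8571

374.8571 Mpc


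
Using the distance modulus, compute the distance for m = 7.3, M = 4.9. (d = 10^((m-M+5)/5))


d = 10^((m - M + 5)/5) = 10^((7.3 - 4.9 + 5)/5) = 30.1995

30.1995 pc


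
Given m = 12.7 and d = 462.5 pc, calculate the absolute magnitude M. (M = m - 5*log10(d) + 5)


M = m - 5*log10(d) + 5 = 12.7 - 5*log10(462.5) + 5 = 4.3744

4.3744


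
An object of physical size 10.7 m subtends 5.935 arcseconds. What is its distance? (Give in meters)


D = size / theta_rad, theta_rad = 5.935 * pi/(180*3600) = 2.877e-05, D = 371867.4687

371867.4687 m


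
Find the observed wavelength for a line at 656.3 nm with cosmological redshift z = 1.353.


lam_obs = lam_emit * (1 + z) = 656.3 * (1 + 1.353) = 1544.2739

1544.2739 nm


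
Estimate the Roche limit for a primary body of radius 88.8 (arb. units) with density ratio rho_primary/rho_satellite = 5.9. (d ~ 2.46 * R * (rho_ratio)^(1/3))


d_Roche = 2.46 * 88.8 * 5.9^(1/3) = 394.7287

394.7287


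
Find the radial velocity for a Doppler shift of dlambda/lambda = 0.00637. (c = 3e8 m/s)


v = (dlambda/lambda) * c = 0.00637 * 3e8 = 1.911e+06

1.911e+06 m/s


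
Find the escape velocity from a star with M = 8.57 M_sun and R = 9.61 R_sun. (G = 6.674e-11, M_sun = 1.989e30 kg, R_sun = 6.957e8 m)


M = 8.57 * 1.989e30 kg = 1.704573e+31 kg; R = 9.61 * 6.957e8 m = 6.685677e+09 m. v_esc = sqrt(2GM/R) = sqrt(2 * 6.674e-11 * 1.704573e+31 / 6.685677e+09) = 583368.8104

583368.8104 m/s


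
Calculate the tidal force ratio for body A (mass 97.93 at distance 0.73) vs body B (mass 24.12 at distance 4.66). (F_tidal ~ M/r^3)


Ratio = (M1/r1^3) / (M2/r2^3) = (97.93/0.73^3) / (24.12/4.66^3) = 1056.1549

1056.1549


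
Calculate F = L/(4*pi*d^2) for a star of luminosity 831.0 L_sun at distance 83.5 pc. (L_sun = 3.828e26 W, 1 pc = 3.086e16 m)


F = L / (4*pi*d^2) = 3.181e+29 / (4*pi*(2.577e+18)^2) = 3.812e-09

3.812e-09 W/m^2


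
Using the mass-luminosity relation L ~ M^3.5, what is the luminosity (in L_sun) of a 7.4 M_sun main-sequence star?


L/L_sun = (M/M_sun)^3.5 = 7.4^3.5 = 1102.3285

1102.3285 L_sun


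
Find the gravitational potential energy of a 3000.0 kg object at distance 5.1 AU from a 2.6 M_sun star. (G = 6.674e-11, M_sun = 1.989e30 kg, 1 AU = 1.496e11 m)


M = 2.6 * 1.989e30 kg = 5.1714e+30 kg; r = 5.1 AU * 1.496e11 m/AU = 7.6296e+11 m. U = -GM*m/r = -(6.674e-11 * 5.1714e+30 * 3000.0) / 7.6296e+11 = -1.357e+12

-1.357e+12 J


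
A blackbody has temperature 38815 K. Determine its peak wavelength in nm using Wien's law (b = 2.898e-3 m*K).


lam_max = b / T = 2.898e-3 / 38815 = 7.466e-08 m = 74.6619 nm

74.6619 nm


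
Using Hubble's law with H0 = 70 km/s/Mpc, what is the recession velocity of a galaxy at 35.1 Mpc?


v = H0 * d = 70 * 35.1 = 2457.0

2457.0 km/s


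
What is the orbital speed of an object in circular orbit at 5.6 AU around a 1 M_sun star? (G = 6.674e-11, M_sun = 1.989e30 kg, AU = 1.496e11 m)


v = sqrt(GM/r) = sqrt(6.674e-11 * 1.989e+30 / 8.378e+11) = 12587.8246

12587.8246 m/s


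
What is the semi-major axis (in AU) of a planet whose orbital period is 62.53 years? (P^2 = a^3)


a = P^(2/3) = 62.53^(2/3) = 15.7541

15.7541 AU


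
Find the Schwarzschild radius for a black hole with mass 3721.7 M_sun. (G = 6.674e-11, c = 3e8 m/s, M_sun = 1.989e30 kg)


M = 3721.7 * 1.989e30 kg = 7.4024613e+33 kg. rs = 2GM/c^2 = 2 * 6.674e-11 * 7.4024613e+33 / (3e8)^2 = 1.098e+07

1.098e+07 m


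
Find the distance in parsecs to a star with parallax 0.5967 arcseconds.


d = 1/p = 1/0.5967 = 1.6759

1.6759 pc


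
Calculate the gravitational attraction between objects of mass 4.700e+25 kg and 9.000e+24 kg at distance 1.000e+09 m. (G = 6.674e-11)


F = G*m1*m2/r^2 = 6.674e-11 * 4.700e+25 * 9.000e+24 / (1.000e+09)^2 = 6.674e-11 * 4.230e+50 / 1.000e+18 = 2.823e+22

2.823e+22 N


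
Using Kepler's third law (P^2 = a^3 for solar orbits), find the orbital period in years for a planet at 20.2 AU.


P = a^(3/2) = 20.2^1.5 = 90.7877

90.7877 years


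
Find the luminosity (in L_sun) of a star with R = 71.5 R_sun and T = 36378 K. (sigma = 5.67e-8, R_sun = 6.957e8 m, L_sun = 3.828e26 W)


R = 71.5 * 6.957e8 m = 4.974255e+10 m. L = 4*pi*R^2*sigma*T^4 = 4*pi*(4.974255e+10)^2 * 5.67e-8 * 36378^4 = 3.087480958e+33 W. L/L_sun = 3.087480958e+33 / 3.828e26 = 8.066e+06

8.066e+06 L_sun


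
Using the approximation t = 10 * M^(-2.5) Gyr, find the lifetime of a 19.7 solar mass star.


t = 10 * M^(-2.5) = 10 * 19.7^(-2.5) = 0.0058

0.0058 Gyr


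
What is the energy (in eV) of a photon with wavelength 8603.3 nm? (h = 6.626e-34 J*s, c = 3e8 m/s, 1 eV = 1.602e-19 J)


E = hc/lambda = 6.626e-34 * 3e8 / 8.603e-06 = 2.311e-20 J = 0.1442 eV

0.1442 eV


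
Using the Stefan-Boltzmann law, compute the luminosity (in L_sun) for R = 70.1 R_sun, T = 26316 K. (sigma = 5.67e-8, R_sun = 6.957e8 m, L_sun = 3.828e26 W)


R = 70.1 * 6.957e8 m = 4.876857e+10 m. L = 4*pi*R^2*sigma*T^4 = 4*pi*(4.876857e+10)^2 * 5.67e-8 * 26316^4 = 8.127415754e+32 W. L/L_sun = 8.127415754e+32 / 3.828e26 = 2.123e+06

2.123e+06 L_sun


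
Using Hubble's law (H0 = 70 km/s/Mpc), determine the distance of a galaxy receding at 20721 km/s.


d = v / H0 = 20721 / 70 = 296.0143

296.0143 Mpc


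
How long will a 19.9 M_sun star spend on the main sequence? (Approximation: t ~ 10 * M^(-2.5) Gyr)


t = 10 * M^(-2.5) = 10 * 19.9^(-2.5) = 0.0057

0.0057 Gyr


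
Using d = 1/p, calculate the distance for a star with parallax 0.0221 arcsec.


d = 1/p = 1/0.0221 = 45.2489

45.2489 pc


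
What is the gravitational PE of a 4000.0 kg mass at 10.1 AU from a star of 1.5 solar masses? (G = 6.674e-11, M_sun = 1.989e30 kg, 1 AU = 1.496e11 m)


M = 1.5 * 1.989e30 kg = 2.9835e+30 kg; r = 10.1 AU * 1.496e11 m/AU = 1.51096e+12 m. U = -GM*m/r = -(6.674e-11 * 2.9835e+30 * 4000.0) / 1.51096e+12 = -5.271e+11

-5.271e+11 J


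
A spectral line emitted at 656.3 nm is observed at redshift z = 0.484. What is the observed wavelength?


lam_obs = lam_emit * (1 + z) = 656.3 * (1 + 0.484) = 973.9492

973.9492 nm


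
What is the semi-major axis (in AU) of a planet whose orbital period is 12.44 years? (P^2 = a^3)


a = P^(2/3) = 12.44^(2/3) = 5.3688

5.3688 AU


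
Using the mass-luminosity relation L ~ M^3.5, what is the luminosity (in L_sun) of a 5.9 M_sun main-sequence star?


L/L_sun = (M/M_sun)^3.5 = 5.9^3.5 = 498.8639

498.8639 L_sun


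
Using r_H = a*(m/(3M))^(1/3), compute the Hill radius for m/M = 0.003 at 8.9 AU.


r_H = a * (m/3M)^(1/3) = 8.9 * (0.003/3)^(1/3) = 0.89

0.89 AU


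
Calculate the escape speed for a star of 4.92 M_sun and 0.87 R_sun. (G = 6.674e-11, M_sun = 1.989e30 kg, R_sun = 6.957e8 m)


M = 4.92 * 1.989e30 kg = 9.78588e+30 kg; R = 0.87 * 6.957e8 m = 6.05259e+08 m. v_esc = sqrt(2GM/R) = sqrt(2 * 6.674e-11 * 9.78588e+30 / 6.05259e+08) = 1.469e+06

1.469e+06 m/s


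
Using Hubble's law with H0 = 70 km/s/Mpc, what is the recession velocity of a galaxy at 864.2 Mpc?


v = H0 * d = 70 * 864.2 = 60494.0

60494.0 km/s


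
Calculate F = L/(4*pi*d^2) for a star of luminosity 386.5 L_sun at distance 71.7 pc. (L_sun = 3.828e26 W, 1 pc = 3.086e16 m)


F = L / (4*pi*d^2) = 1.480e+29 / (4*pi*(2.213e+18)^2) = 2.405e-09

2.405e-09 W/m^2


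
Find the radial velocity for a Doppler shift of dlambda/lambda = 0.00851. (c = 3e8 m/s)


v = (dlambda/lambda) * c = 0.00851 * 3e8 = 2.553e+06

2.553e+06 m/s


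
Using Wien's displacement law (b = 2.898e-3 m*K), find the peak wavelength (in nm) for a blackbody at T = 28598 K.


lam_max = b / T = 2.898e-3 / 28598 = 1.013e-07 m = 101.3358 nm

101.3358 nm


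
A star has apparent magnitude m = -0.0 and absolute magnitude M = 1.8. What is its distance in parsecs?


d = 10^((m - M + 5)/5) = 10^((-0.0 - 1.8 + 5)/5) = 4.3652

4.3652 pc


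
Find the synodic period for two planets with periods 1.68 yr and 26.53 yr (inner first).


1/P_syn = |1/P1 - 1/P2| = |1/1.68 - 1/26.53| => P_syn = 1.7936

1.7936 years


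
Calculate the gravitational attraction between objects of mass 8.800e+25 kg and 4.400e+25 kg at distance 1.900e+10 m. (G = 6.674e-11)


F = G*m1*m2/r^2 = 6.674e-11 * 8.800e+25 * 4.400e+25 / (1.900e+10)^2 = 6.674e-11 * 3.872e+51 / 3.610e+20 = 7.158e+20

7.158e+20 N


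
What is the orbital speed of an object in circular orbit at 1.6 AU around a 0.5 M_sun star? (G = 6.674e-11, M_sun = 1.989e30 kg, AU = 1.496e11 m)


v = sqrt(GM/r) = sqrt(6.674e-11 * 9.945e+29 / 2.394e+11) = 16652.1267

16652.1267 m/s


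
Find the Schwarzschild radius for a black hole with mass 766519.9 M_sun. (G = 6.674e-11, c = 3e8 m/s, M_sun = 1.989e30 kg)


M = 766519.9 * 1.989e30 kg = 1.524608081e+36 kg. rs = 2GM/c^2 = 2 * 6.674e-11 * 1.524608081e+36 / (3e8)^2 = 2.261e+09

2.261e+09 m


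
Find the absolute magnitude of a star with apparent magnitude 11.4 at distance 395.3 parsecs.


M = m - 5*log10(d) + 5 = 11.4 - 5*log10(395.3) + 5 = 3.4154

3.4154


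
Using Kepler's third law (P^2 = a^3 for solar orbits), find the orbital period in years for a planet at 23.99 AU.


P = a^(3/2) = 23.99^1.5 = 117.502

117.502 years


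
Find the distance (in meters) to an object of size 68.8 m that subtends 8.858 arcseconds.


D = size / theta_rad, theta_rad = 8.858 * pi/(180*3600) = 4.294e-05, D = 1.602e+06

1.602e+06 m


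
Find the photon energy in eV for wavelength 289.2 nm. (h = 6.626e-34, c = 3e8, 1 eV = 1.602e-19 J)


E = hc/lambda = 6.626e-34 * 3e8 / 2.892e-07 = 6.873e-19 J = 4.2905 eV

4.2905 eV


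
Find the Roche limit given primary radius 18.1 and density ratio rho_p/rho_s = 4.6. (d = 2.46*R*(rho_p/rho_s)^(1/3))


d_Roche = 2.46 * 18.1 * 4.6^(1/3) = 74.0513

74.0513


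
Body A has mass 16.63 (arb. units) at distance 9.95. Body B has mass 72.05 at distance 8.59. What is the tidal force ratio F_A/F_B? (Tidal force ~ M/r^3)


Ratio = (M1/r1^3) / (M2/r2^3) = (16.63/9.95^3) / (72.05/8.59^3) = 0.1485

0.1485


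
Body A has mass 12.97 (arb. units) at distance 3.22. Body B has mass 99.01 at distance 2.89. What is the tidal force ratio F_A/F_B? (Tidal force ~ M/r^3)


Ratio = (M1/r1^3) / (M2/r2^3) = (12.97/3.22^3) / (99.01/2.89^3) = 0.0947

0.0947


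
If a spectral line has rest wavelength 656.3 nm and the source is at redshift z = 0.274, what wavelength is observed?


lam_obs = lam_emit * (1 + z) = 656.3 * (1 + 0.274) = 836.1262

836.1262 nm


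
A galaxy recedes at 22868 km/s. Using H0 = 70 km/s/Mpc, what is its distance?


d = v / H0 = 22868 / 70 = 326.6857

326.6857 Mpc


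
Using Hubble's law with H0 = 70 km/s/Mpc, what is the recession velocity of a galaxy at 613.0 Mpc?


v = H0 * d = 70 * 613.0 = 42910.0

42910.0 km/s


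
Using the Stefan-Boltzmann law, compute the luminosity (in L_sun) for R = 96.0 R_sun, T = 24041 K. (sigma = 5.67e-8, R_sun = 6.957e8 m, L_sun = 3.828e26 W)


R = 96.0 * 6.957e8 m = 6.67872e+10 m. L = 4*pi*R^2*sigma*T^4 = 4*pi*(6.67872e+10)^2 * 5.67e-8 * 24041^4 = 1.061669912e+33 W. L/L_sun = 1.061669912e+33 / 3.828e26 = 2.773e+06

2.773e+06 L_sun


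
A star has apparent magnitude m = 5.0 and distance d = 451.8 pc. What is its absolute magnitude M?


M = m - 5*log10(d) + 5 = 5.0 - 5*log10(451.8) + 5 = -3.2747

-3.2747


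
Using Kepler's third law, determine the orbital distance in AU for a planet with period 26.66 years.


a = P^(2/3) = 26.66^(2/3) = 8.9243

8.9243 AU


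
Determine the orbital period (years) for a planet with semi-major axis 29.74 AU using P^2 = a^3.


P = a^(3/2) = 29.74^1.5 = 162.1853

162.1853 years


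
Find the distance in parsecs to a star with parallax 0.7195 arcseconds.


d = 1/p = 1/0.7195 = 1.3899

1.3899 pc


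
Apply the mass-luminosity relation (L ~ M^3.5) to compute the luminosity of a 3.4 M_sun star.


L/L_sun = (M/M_sun)^3.5 = 3.4^3.5 = 72.473

72.473 L_sun


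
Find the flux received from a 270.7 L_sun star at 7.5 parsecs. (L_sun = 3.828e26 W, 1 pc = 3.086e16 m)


F = L / (4*pi*d^2) = 1.036e+29 / (4*pi*(2.314e+17)^2) = 1.539e-07

1.539e-07 W/m^2


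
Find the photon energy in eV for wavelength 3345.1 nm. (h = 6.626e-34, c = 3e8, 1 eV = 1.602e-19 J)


E = hc/lambda = 6.626e-34 * 3e8 / 3.345e-06 = 5.942e-20 J = 0.3709 eV

0.3709 eV


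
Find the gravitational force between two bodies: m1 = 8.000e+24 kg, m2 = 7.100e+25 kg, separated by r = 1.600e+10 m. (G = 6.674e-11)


F = G*m1*m2/r^2 = 6.674e-11 * 8.000e+24 * 7.100e+25 / (1.600e+10)^2 = 6.674e-11 * 5.680e+50 / 2.560e+20 = 1.481e+20

1.481e+20 N


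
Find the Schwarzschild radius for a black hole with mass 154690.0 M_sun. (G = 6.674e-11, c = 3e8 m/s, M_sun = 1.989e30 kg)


M = 154690.0 * 1.989e30 kg = 3.0767841e+35 kg. rs = 2GM/c^2 = 2 * 6.674e-11 * 3.0767841e+35 / (3e8)^2 = 4.563e+08

4.563e+08 m
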